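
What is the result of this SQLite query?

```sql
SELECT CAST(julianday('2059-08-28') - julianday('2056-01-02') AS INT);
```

1334

29 days remain in January 2056 after the 2nd (31 − 2).
Full months from February 2056 through July 2059 contribute their day counts.
Then 28 days into August 2059.
Total: 29 + 29 + 31 + 30 + 31 + 30 + 31 + 31 + 30 + 31 + 30 + 31 + 31 + 28 + 31 + 30 + 31 + 30 + 31 + 31 + 30 + 31 + 30 + 31 + 31 + 28 + 31 + 30 + 31 + 30 + 31 + 31 + 30 + 31 + 30 + 31 + 31 + 28 + 31 + 30 + 31 + 30 + 31 + 28 = 1334.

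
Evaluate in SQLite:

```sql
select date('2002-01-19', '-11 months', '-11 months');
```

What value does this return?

2000-03-19

Adding -11 months to 2002-01-19 gives 2001-02-19.
Adding -11 months to 2001-02-19 gives 2000-03-19.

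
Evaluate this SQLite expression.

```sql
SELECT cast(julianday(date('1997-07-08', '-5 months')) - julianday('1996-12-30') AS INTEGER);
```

40

Adding -5 months to 1997-07-08 gives 1997-02-08.
1 day remains in December 1996 after the 30th (31 − 30).
January 1997: 31 days.
Then 8 days into February 1997.
Total: 1 + 31 + 8 = 40.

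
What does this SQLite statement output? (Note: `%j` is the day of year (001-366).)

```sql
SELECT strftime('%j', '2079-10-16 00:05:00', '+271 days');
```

First apply '+271 days': 2079-10-16 00:05:00 → 2080-07-13 00:05:00.
Day-of-year for 2080-07-13: days since 2080-01-01 inclusive = 195, zero-padded to 195.

195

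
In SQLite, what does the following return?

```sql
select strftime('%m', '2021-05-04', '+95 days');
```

First apply '+95 days': 2021-05-04 → 2021-08-07.
`%m` extracts the 2-digit month (01-12): 08.

08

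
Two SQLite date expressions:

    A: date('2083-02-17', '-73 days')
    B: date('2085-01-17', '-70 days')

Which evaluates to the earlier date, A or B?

A = 2082-12-06.
B = 2084-11-08.
A is earlier.

A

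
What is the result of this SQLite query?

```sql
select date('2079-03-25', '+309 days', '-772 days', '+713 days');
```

Applying '+309 days' to 2079-03-25: counting 309 days forward gives 2080-01-28.
Applying '-772 days' to 2080-01-28: counting 772 days back gives 2077-12-17.
Applying '+713 days' to 2077-12-17: counting 713 days forward gives 2079-11-30.

2079-11-30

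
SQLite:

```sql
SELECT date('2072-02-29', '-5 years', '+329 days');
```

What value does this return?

Adding -5 years to 2072-02-29 targets 2067-02-29, but 2067 is not a leap year, so SQLite normalizes to 2067-03-01.
Applying '+329 days' to 2067-03-01: counting 329 days forward gives 2068-01-24.

2068-01-24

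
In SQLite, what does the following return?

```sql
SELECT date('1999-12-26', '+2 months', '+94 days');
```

Adding +2 months to 1999-12-26 gives 2000-02-26.
Applying '+94 days' to 2000-02-26: counting 94 days forward gives 2000-05-30.

2000-05-30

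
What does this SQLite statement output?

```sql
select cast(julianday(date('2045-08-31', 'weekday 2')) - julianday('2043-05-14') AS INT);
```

`weekday 2` advances to the next Tuesday; 2045-08-31 is a Thursday, so it moves forward to 2045-09-05.
17 days remain in May 2043 after the 14th (31 − 14).
Full months from June 2043 through August 2045 contribute their day counts.
Then 5 days into September 2045.
Total: 17 + 30 + 31 + 31 + 30 + 31 + 30 + 31 + 31 + 29 + 31 + 30 + 31 + 30 + 31 + 31 + 30 + 31 + 30 + 31 + 31 + 28 + 31 + 30 + 31 + 30 + 31 + 31 + 5 = 845.

845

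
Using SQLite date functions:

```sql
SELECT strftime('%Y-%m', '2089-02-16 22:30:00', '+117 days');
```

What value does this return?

First apply '+117 days': 2089-02-16 22:30:00 → 2089-06-13 22:30:00.
`%Y-%m` extracts the year-month: 2089-06.

2089-06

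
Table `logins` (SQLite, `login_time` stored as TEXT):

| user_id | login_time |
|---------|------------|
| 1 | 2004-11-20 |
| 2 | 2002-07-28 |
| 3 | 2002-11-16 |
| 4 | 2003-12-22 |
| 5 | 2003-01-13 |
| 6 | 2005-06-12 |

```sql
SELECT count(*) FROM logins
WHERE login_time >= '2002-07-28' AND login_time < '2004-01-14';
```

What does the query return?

4

Rows in [2002-07-28, 2004-01-14): 2002-07-28, 2002-11-16, 2003-12-22, 2003-01-13 → 4 rows.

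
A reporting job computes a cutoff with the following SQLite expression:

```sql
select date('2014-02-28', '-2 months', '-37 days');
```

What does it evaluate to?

2013-11-21

Adding -2 months to 2014-02-28 gives 2013-12-28.
Going back 28 days from 2013-12-28 reaches 2013-11-30 (last day of November, 30 days).
Going back 9 days within November lands on 2013-11-21.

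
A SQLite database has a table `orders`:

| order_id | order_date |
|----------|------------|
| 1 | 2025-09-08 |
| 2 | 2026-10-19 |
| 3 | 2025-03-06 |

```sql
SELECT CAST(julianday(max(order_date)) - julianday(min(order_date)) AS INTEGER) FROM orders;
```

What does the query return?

592

MIN = 2025-03-06, MAX = 2026-10-19.
25 days remain in March 2025 after the 6th (31 − 6).
Full months from April 2025 through September 2026 contribute their day counts.
Then 19 days into October 2026.
Total: 25 + 30 + 31 + 30 + 31 + 31 + 30 + 31 + 30 + 31 + 31 + 28 + 31 + 30 + 31 + 30 + 31 + 31 + 30 + 19 = 592.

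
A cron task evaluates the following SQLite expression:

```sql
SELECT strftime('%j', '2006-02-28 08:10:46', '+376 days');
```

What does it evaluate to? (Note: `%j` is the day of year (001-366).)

First apply '+376 days': 2006-02-28 08:10:46 → 2007-03-11 08:10:46.
Day-of-year for 2007-03-11: days since 2007-01-01 inclusive = 70, zero-padded to 070.

070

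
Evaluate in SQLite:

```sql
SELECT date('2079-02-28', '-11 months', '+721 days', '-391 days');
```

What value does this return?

Adding -11 months to 2079-02-28 gives 2078-03-28.
Applying '+721 days' to 2078-03-28: counting 721 days forward gives 2080-03-18.
Applying '-391 days' to 2080-03-18: counting 391 days back gives 2079-02-21.

2079-02-21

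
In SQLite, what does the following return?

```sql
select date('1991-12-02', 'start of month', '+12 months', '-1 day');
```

`start of month` rewinds 1991-12-02 to 1991-12-01.
Adding +12 months to 1991-12-01 gives 1992-12-01.
Going back 1 day from 1992-12-01 reaches 1992-11-30 (last day of November, 30 days).

1992-11-30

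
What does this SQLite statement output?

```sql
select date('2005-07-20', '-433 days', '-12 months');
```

Applying '-433 days' to 2005-07-20: counting 433 days back gives 2004-05-13.
Adding -12 months to 2004-05-13 gives 2003-05-13.

2003-05-13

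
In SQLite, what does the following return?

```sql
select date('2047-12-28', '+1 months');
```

2048-01-28

Adding +1 month to 2047-12-28 gives 2048-01-28.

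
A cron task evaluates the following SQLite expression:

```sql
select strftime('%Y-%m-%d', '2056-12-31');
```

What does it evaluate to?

2056-12-31

`%Y-%m-%d` extracts the ISO date: 2056-12-31.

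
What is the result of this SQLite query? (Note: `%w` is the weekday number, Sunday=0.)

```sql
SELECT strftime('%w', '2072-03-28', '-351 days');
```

First apply '-351 days': 2072-03-28 → 2071-04-12.
2071-04-12 is a Sunday; with Sunday=0 that is 0.

0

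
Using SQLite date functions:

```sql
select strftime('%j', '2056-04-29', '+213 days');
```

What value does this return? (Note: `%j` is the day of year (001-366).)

First apply '+213 days': 2056-04-29 → 2056-11-28.
Day-of-year for 2056-11-28: days since 2056-01-01 inclusive = 333, zero-padded to 333.

333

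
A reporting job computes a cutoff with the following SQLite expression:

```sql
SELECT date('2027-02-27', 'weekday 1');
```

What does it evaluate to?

`weekday 1` advances to the next Monday; 2027-02-27 is a Saturday, so it moves forward to 2027-03-01.

2027-03-01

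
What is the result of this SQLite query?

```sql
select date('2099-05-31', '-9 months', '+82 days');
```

2098-11-21

Adding -9 months to 2099-05-31 gives 2098-08-31.
Applying '+82 days' to 2098-08-31: counting 82 days forward gives 2098-11-21.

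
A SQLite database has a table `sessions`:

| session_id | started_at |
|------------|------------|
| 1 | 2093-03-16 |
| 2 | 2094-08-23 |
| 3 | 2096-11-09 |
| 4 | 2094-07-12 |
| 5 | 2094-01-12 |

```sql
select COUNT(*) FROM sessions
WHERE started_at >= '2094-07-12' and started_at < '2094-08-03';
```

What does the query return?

1

Rows in [2094-07-12, 2094-08-03): 2094-07-12 → 1 row.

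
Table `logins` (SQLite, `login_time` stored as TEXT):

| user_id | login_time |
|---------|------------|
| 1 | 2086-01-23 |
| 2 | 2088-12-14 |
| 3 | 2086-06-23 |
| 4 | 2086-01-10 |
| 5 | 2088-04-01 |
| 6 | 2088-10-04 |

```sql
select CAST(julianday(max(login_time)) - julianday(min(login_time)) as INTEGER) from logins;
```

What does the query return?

1069

MIN = 2086-01-10, MAX = 2088-12-14.
21 days remain in January 2086 after the 10th (31 − 10).
Full months from February 2086 through November 2088 contribute their day counts.
Then 14 days into December 2088.
Total: 21 + 28 + 31 + 30 + 31 + 30 + 31 + 31 + 30 + 31 + 30 + 31 + 31 + 28 + 31 + 30 + 31 + 30 + 31 + 31 + 30 + 31 + 30 + 31 + 31 + 29 + 31 + 30 + 31 + 30 + 31 + 31 + 30 + 31 + 30 + 14 = 1069.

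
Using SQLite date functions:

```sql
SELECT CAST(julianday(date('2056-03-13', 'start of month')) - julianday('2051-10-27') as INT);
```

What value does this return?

1587

`start of month` rewinds 2056-03-13 to 2056-03-01.
4 days remain in October 2051 after the 27th (31 − 27).
Full months from November 2051 through February 2056 contribute their day counts.
Then 1 day into March 2056.
Total: 4 + 30 + 31 + 31 + 29 + 31 + 30 + 31 + 30 + 31 + 31 + 30 + 31 + 30 + 31 + 31 + 28 + 31 + 30 + 31 + 30 + 31 + 31 + 30 + 31 + 30 + 31 + 31 + 28 + 31 + 30 + 31 + 30 + 31 + 31 + 30 + 31 + 30 + 31 + 31 + 28 + 31 + 30 + 31 + 30 + 31 + 31 + 30 + 31 + 30 + 31 + 31 + 29 + 1 = 1587.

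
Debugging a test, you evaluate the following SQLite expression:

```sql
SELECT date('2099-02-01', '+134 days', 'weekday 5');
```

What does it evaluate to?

Applying '+134 days' to 2099-02-01: counting 134 days forward gives 2099-06-15.
`weekday 5` advances to the next Friday; 2099-06-15 is a Monday, so it moves forward to 2099-06-19.

2099-06-19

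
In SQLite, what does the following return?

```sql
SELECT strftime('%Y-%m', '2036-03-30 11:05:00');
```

`%Y-%m` extracts the year-month: 2036-03.

2036-03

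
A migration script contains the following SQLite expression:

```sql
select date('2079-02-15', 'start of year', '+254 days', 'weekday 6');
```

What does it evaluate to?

`start of year` rewinds 2079-02-15 to 2079-01-01.
Applying '+254 days' to 2079-01-01: counting 254 days forward gives 2079-09-12.
`weekday 6` advances to the next Saturday; 2079-09-12 is a Tuesday, so it moves forward to 2079-09-16.

2079-09-16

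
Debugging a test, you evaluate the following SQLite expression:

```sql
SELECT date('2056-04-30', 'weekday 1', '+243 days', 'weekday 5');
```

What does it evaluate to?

`weekday 1` advances to the next Monday; 2056-04-30 is a Sunday, so it moves forward to 2056-05-01.
Applying '+243 days' to 2056-05-01: counting 243 days forward gives 2056-12-30.
`weekday 5` advances to the next Friday; 2056-12-30 is a Saturday, so it moves forward to 2057-01-05.

2057-01-05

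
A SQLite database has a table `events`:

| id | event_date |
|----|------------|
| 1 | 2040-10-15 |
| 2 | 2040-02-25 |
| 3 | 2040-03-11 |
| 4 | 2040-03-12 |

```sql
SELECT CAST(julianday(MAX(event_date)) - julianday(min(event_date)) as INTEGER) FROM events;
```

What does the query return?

MIN = 2040-02-25, MAX = 2040-10-15.
4 days remain in February 2040 after the 25th (29 − 25).
Full months from March 2040 through September 2040 contribute their day counts.
Then 15 days into October 2040.
Total: 4 + 31 + 30 + 31 + 30 + 31 + 31 + 30 + 15 = 233.

233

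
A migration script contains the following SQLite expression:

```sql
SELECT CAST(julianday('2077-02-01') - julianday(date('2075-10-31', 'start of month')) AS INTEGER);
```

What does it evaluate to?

`start of month` rewinds 2075-10-31 to 2075-10-01.
30 days remain in October 2075 after the 1st (31 − 1).
Full months from November 2075 through January 2077 contribute their day counts.
Then 1 day into February 2077.
Total: 30 + 30 + 31 + 31 + 29 + 31 + 30 + 31 + 30 + 31 + 31 + 30 + 31 + 30 + 31 + 31 + 1 = 489.

489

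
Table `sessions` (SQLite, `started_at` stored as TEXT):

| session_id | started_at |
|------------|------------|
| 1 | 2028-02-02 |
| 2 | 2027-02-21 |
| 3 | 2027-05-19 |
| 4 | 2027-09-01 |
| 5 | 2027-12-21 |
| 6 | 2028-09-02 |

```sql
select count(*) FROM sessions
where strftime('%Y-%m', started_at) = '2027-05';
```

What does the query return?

Rows with year-month 2027-05: 2027-05-19 → 1.

1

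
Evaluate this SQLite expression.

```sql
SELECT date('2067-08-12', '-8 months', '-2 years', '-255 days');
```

Adding -8 months to 2067-08-12 gives 2066-12-12.
Adding -2 years to 2066-12-12 gives 2064-12-12.
Applying '-255 days' to 2064-12-12: counting 255 days back gives 2064-04-01.

2064-04-01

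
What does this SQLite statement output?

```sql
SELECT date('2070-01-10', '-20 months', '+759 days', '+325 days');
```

2071-04-29

Adding -20 months to 2070-01-10 gives 2068-05-10.
Applying '+759 days' to 2068-05-10: counting 759 days forward gives 2070-06-08.
Applying '+325 days' to 2070-06-08: counting 325 days forward gives 2071-04-29.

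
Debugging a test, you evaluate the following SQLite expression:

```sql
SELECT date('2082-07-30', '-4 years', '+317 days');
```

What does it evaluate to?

2079-06-12

Adding -4 years to 2082-07-30 gives 2078-07-30.
Applying '+317 days' to 2078-07-30: counting 317 days forward gives 2079-06-12.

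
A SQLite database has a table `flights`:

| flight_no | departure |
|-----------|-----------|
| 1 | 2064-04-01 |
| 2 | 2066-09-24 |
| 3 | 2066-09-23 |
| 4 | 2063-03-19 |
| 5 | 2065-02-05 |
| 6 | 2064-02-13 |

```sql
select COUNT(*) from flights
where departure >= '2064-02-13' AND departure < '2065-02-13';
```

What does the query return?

3

Rows in [2064-02-13, 2065-02-13): 2064-04-01, 2065-02-05, 2064-02-13 → 3 rows.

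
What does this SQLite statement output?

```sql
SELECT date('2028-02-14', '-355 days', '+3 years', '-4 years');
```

2026-02-24

Applying '-355 days' to 2028-02-14: counting 355 days back gives 2027-02-24.
Adding +3 years to 2027-02-24 gives 2030-02-24.
Adding -4 years to 2030-02-24 gives 2026-02-24.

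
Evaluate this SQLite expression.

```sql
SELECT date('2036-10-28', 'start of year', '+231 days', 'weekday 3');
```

2036-08-20

`start of year` rewinds 2036-10-28 to 2036-01-01.
Applying '+231 days' to 2036-01-01: counting 231 days forward gives 2036-08-19.
`weekday 3` advances to the next Wednesday; 2036-08-19 is a Tuesday, so it moves forward to 2036-08-20.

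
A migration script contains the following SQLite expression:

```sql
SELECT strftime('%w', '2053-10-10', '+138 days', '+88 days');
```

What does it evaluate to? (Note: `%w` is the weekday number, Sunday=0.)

First apply '+138 days', '+88 days': 2053-10-10 → 2054-05-24.
2054-05-24 is a Sunday; with Sunday=0 that is 0.

0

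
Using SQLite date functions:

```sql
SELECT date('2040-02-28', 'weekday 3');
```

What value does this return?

2040-02-29

`weekday 3` advances to the next Wednesday; 2040-02-28 is a Tuesday, so it moves forward to 2040-02-29.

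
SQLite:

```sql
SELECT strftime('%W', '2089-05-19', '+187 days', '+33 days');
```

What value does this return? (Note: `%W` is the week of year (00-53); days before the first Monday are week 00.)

51

First apply '+187 days', '+33 days': 2089-05-19 → 2089-12-25.
2089-12-25 is a Sunday. SQLite's %W counts Mondays since the year started; the result is 51.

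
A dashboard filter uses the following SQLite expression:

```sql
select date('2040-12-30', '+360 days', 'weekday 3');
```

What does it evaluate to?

2041-12-25

Applying '+360 days' to 2040-12-30: counting 360 days forward gives 2041-12-25.
`weekday 3` advances to the next Wednesday; 2041-12-25 is already a Wednesday, so it stays at 2041-12-25.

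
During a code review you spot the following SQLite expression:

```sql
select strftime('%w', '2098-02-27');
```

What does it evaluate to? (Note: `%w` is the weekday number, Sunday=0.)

2098-02-27 is a Thursday; with Sunday=0 that is 4.

4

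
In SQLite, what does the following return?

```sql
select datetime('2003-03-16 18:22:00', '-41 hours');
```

2003-03-15 01:22:00

-41 hours from 2003-03-16 18:22:00 is 2003-03-15 01:22:00 (crosses midnight).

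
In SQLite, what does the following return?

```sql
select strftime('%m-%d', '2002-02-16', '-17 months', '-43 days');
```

First apply '-17 months', '-43 days': 2002-02-16 → 2000-08-04.
`%m-%d` extracts the month-day: 08-04.

08-04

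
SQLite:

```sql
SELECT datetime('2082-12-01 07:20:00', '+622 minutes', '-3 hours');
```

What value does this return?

622 minutes = 10h 22m; +622 minutes from 2082-12-01 07:20:00 is 2082-12-01 17:42:00.
-3 hours from 2082-12-01 17:42:00 is 2082-12-01 14:42:00.

2082-12-01 14:42:00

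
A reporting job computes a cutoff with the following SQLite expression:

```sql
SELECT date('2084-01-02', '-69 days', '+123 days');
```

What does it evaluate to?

Applying '-69 days' to 2084-01-02: counting 69 days back gives 2083-10-25.
Applying '+123 days' to 2083-10-25: counting 123 days forward gives 2084-02-25.

2084-02-25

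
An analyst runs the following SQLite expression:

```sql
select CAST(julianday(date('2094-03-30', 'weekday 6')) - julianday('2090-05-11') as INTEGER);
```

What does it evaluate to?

`weekday 6` advances to the next Saturday; 2094-03-30 is a Tuesday, so it moves forward to 2094-04-03.
20 days remain in May 2090 after the 11th (31 − 11).
Full months from June 2090 through March 2094 contribute their day counts.
Then 3 days into April 2094.
Total: 20 + 30 + 31 + 31 + 30 + 31 + 30 + 31 + 31 + 28 + 31 + 30 + 31 + 30 + 31 + 31 + 30 + 31 + 30 + 31 + 31 + 29 + 31 + 30 + 31 + 30 + 31 + 31 + 30 + 31 + 30 + 31 + 31 + 28 + 31 + 30 + 31 + 30 + 31 + 31 + 30 + 31 + 30 + 31 + 31 + 28 + 31 + 3 = 1423.

1423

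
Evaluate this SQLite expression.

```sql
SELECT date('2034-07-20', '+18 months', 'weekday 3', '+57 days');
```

Adding +18 months to 2034-07-20 gives 2036-01-20.
`weekday 3` advances to the next Wednesday; 2036-01-20 is a Sunday, so it moves forward to 2036-01-23.
Applying '+57 days' to 2036-01-23: counting 57 days forward gives 2036-03-20.

2036-03-20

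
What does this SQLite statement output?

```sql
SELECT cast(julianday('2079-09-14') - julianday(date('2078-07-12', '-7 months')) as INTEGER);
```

641

Adding -7 months to 2078-07-12 gives 2077-12-12.
19 days remain in December 2077 after the 12th (31 − 12).
Full months from January 2078 through August 2079 contribute their day counts.
Then 14 days into September 2079.
Total: 19 + 31 + 28 + 31 + 30 + 31 + 30 + 31 + 31 + 30 + 31 + 30 + 31 + 31 + 28 + 31 + 30 + 31 + 30 + 31 + 31 + 14 = 641.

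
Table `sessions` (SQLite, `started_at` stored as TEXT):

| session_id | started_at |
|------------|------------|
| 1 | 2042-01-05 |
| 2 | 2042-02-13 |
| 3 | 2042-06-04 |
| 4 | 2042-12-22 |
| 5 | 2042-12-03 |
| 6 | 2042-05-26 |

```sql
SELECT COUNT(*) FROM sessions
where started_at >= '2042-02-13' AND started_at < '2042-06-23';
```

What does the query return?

Rows in [2042-02-13, 2042-06-23): 2042-02-13, 2042-06-04, 2042-05-26 → 3 rows.

3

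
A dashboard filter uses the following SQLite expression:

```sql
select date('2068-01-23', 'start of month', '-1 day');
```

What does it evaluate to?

`start of month` rewinds 2068-01-23 to 2068-01-01.
Going back 1 day from 2068-01-01 reaches 2067-12-31 (last day of December, 31 days).

2067-12-31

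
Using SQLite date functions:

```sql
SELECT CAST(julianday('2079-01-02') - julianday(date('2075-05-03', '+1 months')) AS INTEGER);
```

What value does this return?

Adding +1 month to 2075-05-03 gives 2075-06-03.
27 days remain in June 2075 after the 3rd (30 − 3).
Full months from July 2075 through December 2078 contribute their day counts.
Then 2 days into January 2079.
Total: 27 + 31 + 31 + 30 + 31 + 30 + 31 + 31 + 29 + 31 + 30 + 31 + 30 + 31 + 31 + 30 + 31 + 30 + 31 + 31 + 28 + 31 + 30 + 31 + 30 + 31 + 31 + 30 + 31 + 30 + 31 + 31 + 28 + 31 + 30 + 31 + 30 + 31 + 31 + 30 + 31 + 30 + 31 + 2 = 1309.

1309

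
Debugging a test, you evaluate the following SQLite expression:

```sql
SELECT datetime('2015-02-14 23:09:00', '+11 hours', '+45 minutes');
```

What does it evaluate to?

2015-02-15 10:54:00

+11 hours from 2015-02-14 23:09:00 is 2015-02-15 10:09:00 (crosses midnight).
+45 minutes from 2015-02-15 10:09:00 is 2015-02-15 10:54:00.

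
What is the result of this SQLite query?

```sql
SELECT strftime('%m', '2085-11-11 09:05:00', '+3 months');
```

First apply '+3 months': 2085-11-11 09:05:00 → 2086-02-11 09:05:00.
`%m` extracts the 2-digit month (01-12): 02.

02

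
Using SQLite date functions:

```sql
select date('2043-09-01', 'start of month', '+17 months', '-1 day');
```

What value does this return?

2045-01-31

`start of month` rewinds 2043-09-01 to 2043-09-01.
Adding +17 months to 2043-09-01 gives 2045-02-01.
Going back 1 day from 2045-02-01 reaches 2045-01-31 (last day of January, 31 days).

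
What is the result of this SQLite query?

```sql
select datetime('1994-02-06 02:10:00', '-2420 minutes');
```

2420 minutes = 40h 20m; -2420 minutes from 1994-02-06 02:10:00 is 1994-02-04 09:50:00 (crosses midnight).

1994-02-04 09:50:00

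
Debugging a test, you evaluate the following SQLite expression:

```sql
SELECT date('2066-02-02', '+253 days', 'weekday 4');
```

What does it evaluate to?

2066-10-14

Applying '+253 days' to 2066-02-02: counting 253 days forward gives 2066-10-13.
`weekday 4` advances to the next Thursday; 2066-10-13 is a Wednesday, so it moves forward to 2066-10-14.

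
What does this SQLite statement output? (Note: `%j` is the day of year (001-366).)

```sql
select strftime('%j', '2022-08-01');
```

213

Day-of-year for 2022-08-01: days since 2022-01-01 inclusive = 213, zero-padded to 213.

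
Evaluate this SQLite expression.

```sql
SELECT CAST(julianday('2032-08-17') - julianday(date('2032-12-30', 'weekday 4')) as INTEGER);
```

-135

`weekday 4` advances to the next Thursday; 2032-12-30 is already a Thursday, so it stays at 2032-12-30.
14 days remain in August 2032 after the 17th (31 − 17).
September 2032: 30 days.
October 2032: 31 days.
November 2032: 30 days.
Then 30 days into December 2032.
Total: 14 + 30 + 31 + 30 + 30 = 135.
The subtraction is earlier − later, so the result is −135 → -135.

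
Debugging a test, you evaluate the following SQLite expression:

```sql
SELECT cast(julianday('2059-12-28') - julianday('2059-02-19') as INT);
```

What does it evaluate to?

9 days remain in February 2059 after the 19th (28 − 19).
Full months from March 2059 through November 2059 contribute their day counts.
Then 28 days into December 2059.
Total: 9 + 31 + 30 + 31 + 30 + 31 + 31 + 30 + 31 + 30 + 28 = 312.

312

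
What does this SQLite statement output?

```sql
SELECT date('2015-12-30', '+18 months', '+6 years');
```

Adding +18 months to 2015-12-30 gives 2017-06-30.
Adding +6 years to 2017-06-30 gives 2023-06-30.

2023-06-30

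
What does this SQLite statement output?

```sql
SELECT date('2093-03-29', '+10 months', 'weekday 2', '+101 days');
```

2094-05-14

Adding +10 months to 2093-03-29 gives 2094-01-29.
`weekday 2` advances to the next Tuesday; 2094-01-29 is a Friday, so it moves forward to 2094-02-02.
Applying '+101 days' to 2094-02-02: counting 101 days forward gives 2094-05-14.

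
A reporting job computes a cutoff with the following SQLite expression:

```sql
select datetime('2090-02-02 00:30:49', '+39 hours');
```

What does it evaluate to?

2090-02-03 15:30:49

+39 hours from 2090-02-02 00:30:49 is 2090-02-03 15:30:49 (crosses midnight).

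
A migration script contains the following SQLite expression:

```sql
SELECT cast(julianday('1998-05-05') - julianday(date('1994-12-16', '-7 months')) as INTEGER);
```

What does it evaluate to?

Adding -7 months to 1994-12-16 gives 1994-05-16.
15 days remain in May 1994 after the 16th (31 − 16).
Full months from June 1994 through April 1998 contribute their day counts.
Then 5 days into May 1998.
Total: 15 + 30 + 31 + 31 + 30 + 31 + 30 + 31 + 31 + 28 + 31 + 30 + 31 + 30 + 31 + 31 + 30 + 31 + 30 + 31 + 31 + 29 + 31 + 30 + 31 + 30 + 31 + 31 + 30 + 31 + 30 + 31 + 31 + 28 + 31 + 30 + 31 + 30 + 31 + 31 + 30 + 31 + 30 + 31 + 31 + 28 + 31 + 30 + 5 = 1450.

1450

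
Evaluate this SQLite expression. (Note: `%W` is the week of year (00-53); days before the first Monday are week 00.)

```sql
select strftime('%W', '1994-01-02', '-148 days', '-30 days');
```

27

First apply '-148 days', '-30 days': 1994-01-02 → 1993-07-08.
1993-07-08 is a Thursday. SQLite's %W counts Mondays since the year started; the result is 27.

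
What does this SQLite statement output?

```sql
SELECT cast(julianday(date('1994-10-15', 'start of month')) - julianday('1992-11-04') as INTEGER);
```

696

`start of month` rewinds 1994-10-15 to 1994-10-01.
26 days remain in November 1992 after the 4th (30 − 4).
Full months from December 1992 through September 1994 contribute their day counts.
Then 1 day into October 1994.
Total: 26 + 31 + 31 + 28 + 31 + 30 + 31 + 30 + 31 + 31 + 30 + 31 + 30 + 31 + 31 + 28 + 31 + 30 + 31 + 30 + 31 + 31 + 30 + 1 = 696.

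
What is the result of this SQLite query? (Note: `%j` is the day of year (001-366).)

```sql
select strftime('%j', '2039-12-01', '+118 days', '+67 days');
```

First apply '+118 days', '+67 days': 2039-12-01 → 2040-06-03.
Day-of-year for 2040-06-03: days since 2040-01-01 inclusive = 155, zero-padded to 155.

155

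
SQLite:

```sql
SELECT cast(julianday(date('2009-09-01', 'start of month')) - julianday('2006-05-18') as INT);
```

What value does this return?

`start of month` rewinds 2009-09-01 to 2009-09-01.
13 days remain in May 2006 after the 18th (31 − 18).
Full months from June 2006 through August 2009 contribute their day counts.
Then 1 day into September 2009.
Total: 13 + 30 + 31 + 31 + 30 + 31 + 30 + 31 + 31 + 28 + 31 + 30 + 31 + 30 + 31 + 31 + 30 + 31 + 30 + 31 + 31 + 29 + 31 + 30 + 31 + 30 + 31 + 31 + 30 + 31 + 30 + 31 + 31 + 28 + 31 + 30 + 31 + 30 + 31 + 31 + 1 = 1202.

1202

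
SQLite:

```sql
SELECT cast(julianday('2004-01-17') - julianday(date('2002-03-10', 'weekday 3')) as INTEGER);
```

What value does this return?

`weekday 3` advances to the next Wednesday; 2002-03-10 is a Sunday, so it moves forward to 2002-03-13.
18 days remain in March 2002 after the 13th (31 − 13).
Full months from April 2002 through December 2003 contribute their day counts.
Then 17 days into January 2004.
Total: 18 + 30 + 31 + 30 + 31 + 31 + 30 + 31 + 30 + 31 + 31 + 28 + 31 + 30 + 31 + 30 + 31 + 31 + 30 + 31 + 30 + 31 + 17 = 675.

675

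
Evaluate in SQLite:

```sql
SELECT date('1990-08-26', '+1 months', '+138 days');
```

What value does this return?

Adding +1 month to 1990-08-26 gives 1990-09-26.
Applying '+138 days' to 1990-09-26: counting 138 days forward gives 1991-02-11.

1991-02-11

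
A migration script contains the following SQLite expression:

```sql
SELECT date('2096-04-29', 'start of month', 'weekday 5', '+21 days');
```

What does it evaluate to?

2096-04-27

`start of month` rewinds 2096-04-29 to 2096-04-01.
`weekday 5` advances to the next Friday; 2096-04-01 is a Sunday, so it moves forward to 2096-04-06.
Advancing 21 more days within April lands on 2096-04-27.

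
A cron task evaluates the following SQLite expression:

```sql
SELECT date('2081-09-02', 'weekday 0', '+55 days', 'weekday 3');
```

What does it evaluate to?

2081-11-05

`weekday 0` advances to the next Sunday; 2081-09-02 is a Tuesday, so it moves forward to 2081-09-07.
Applying '+55 days' to 2081-09-07: counting 55 days forward gives 2081-11-01.
`weekday 3` advances to the next Wednesday; 2081-11-01 is a Saturday, so it moves forward to 2081-11-05.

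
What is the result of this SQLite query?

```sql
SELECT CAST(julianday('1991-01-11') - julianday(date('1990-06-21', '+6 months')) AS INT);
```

21

Adding +6 months to 1990-06-21 gives 1990-12-21.
10 days remain in December 1990 after the 21st (31 − 21).
Then 11 days into January 1991.
Total: 10 + 11 = 21.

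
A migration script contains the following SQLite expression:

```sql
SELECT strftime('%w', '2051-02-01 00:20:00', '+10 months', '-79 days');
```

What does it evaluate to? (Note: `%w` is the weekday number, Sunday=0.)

3

First apply '+10 months', '-79 days': 2051-02-01 00:20:00 → 2051-09-13 00:20:00.
2051-09-13 is a Wednesday; with Sunday=0 that is 3.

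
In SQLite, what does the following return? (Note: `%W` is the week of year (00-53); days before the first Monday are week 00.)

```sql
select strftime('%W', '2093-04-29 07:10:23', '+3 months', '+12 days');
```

First apply '+3 months', '+12 days': 2093-04-29 07:10:23 → 2093-08-10 07:10:23.
2093-08-10 is a Monday. SQLite's %W counts Mondays since the year started; the result is 32.

32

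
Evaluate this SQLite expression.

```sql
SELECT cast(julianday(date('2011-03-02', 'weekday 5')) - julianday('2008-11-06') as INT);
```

848

`weekday 5` advances to the next Friday; 2011-03-02 is a Wednesday, so it moves forward to 2011-03-04.
24 days remain in November 2008 after the 6th (30 − 6).
Full months from December 2008 through February 2011 contribute their day counts.
Then 4 days into March 2011.
Total: 24 + 31 + 31 + 28 + 31 + 30 + 31 + 30 + 31 + 31 + 30 + 31 + 30 + 31 + 31 + 28 + 31 + 30 + 31 + 30 + 31 + 31 + 30 + 31 + 30 + 31 + 31 + 28 + 4 = 848.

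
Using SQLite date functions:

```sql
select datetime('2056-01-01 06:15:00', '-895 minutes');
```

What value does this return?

895 minutes = 14h 55m; -895 minutes from 2056-01-01 06:15:00 is 2055-12-31 15:20:00 (crosses midnight).

2055-12-31 15:20:00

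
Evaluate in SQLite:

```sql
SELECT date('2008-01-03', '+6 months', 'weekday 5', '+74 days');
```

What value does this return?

2008-09-16

Adding +6 months to 2008-01-03 gives 2008-07-03.
`weekday 5` advances to the next Friday; 2008-07-03 is a Thursday, so it moves forward to 2008-07-04.
Applying '+74 days' to 2008-07-04: counting 74 days forward gives 2008-09-16.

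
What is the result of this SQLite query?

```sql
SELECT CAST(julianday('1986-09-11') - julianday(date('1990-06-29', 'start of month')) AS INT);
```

-1359

`start of month` rewinds 1990-06-29 to 1990-06-01.
19 days remain in September 1986 after the 11th (30 − 11).
Full months from October 1986 through May 1990 contribute their day counts.
Then 1 day into June 1990.
Total: 19 + 31 + 30 + 31 + 31 + 28 + 31 + 30 + 31 + 30 + 31 + 31 + 30 + 31 + 30 + 31 + 31 + 29 + 31 + 30 + 31 + 30 + 31 + 31 + 30 + 31 + 30 + 31 + 31 + 28 + 31 + 30 + 31 + 30 + 31 + 31 + 30 + 31 + 30 + 31 + 31 + 28 + 31 + 30 + 31 + 1 = 1359.
The subtraction is earlier − later, so the result is −1359 → -1359.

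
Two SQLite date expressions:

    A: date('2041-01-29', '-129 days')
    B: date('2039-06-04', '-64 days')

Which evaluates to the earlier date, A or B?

B

A = 2040-09-22.
B = 2039-04-01.
B is earlier.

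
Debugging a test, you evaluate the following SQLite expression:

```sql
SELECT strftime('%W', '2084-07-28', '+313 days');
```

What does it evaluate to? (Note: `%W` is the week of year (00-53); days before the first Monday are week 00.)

First apply '+313 days': 2084-07-28 → 2085-06-06.
2085-06-06 is a Wednesday. SQLite's %W counts Mondays since the year started; the result is 23.

23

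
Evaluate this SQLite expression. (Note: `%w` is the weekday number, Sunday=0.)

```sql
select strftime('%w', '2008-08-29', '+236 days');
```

First apply '+236 days': 2008-08-29 → 2009-04-22.
2009-04-22 is a Wednesday; with Sunday=0 that is 3.

3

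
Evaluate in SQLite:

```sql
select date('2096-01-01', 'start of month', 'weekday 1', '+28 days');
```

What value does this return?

`start of month` rewinds 2096-01-01 to 2096-01-01.
`weekday 1` advances to the next Monday; 2096-01-01 is a Sunday, so it moves forward to 2096-01-02.
Advancing 28 more days within January lands on 2096-01-30.

2096-01-30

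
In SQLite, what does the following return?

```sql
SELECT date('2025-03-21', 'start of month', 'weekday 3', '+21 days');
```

2025-03-26

`start of month` rewinds 2025-03-21 to 2025-03-01.
`weekday 3` advances to the next Wednesday; 2025-03-01 is a Saturday, so it moves forward to 2025-03-05.
Advancing 21 more days within March lands on 2025-03-26.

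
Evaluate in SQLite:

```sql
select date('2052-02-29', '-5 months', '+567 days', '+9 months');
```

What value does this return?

Adding -5 months to 2052-02-29 gives 2051-09-29.
Applying '+567 days' to 2051-09-29: counting 567 days forward gives 2053-04-18.
Adding +9 months to 2053-04-18 gives 2054-01-18.

2054-01-18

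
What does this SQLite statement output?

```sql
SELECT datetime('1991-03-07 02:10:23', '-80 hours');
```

-80 hours from 1991-03-07 02:10:23 is 1991-03-03 18:10:23 (crosses midnight).

1991-03-03 18:10:23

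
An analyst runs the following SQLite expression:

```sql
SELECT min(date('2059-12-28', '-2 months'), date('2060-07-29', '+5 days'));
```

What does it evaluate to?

2059-10-28

date('2059-12-28', '-2 months') → 2059-10-28.
date('2060-07-29', '+5 days') → 2060-08-03.
Earlier of the two is 2059-10-28.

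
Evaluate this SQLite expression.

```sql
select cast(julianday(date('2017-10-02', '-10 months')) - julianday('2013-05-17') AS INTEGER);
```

Adding -10 months to 2017-10-02 gives 2016-12-02.
14 days remain in May 2013 after the 17th (31 − 17).
Full months from June 2013 through November 2016 contribute their day counts.
Then 2 days into December 2016.
Total: 14 + 30 + 31 + 31 + 30 + 31 + 30 + 31 + 31 + 28 + 31 + 30 + 31 + 30 + 31 + 31 + 30 + 31 + 30 + 31 + 31 + 28 + 31 + 30 + 31 + 30 + 31 + 31 + 30 + 31 + 30 + 31 + 31 + 29 + 31 + 30 + 31 + 30 + 31 + 31 + 30 + 31 + 30 + 2 = 1295.

1295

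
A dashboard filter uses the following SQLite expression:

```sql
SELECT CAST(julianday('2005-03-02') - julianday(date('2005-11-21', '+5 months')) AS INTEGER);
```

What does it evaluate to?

Adding +5 months to 2005-11-21 gives 2006-04-21.
29 days remain in March 2005 after the 2nd (31 − 2).
Full months from April 2005 through March 2006 contribute their day counts.
Then 21 days into April 2006.
Total: 29 + 30 + 31 + 30 + 31 + 31 + 30 + 31 + 30 + 31 + 31 + 28 + 31 + 21 = 415.
The subtraction is earlier − later, so the result is −415 → -415.

-415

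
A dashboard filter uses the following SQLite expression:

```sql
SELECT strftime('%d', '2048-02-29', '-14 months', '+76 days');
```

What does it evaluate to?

First apply '-14 months', '+76 days': 2048-02-29 → 2047-03-15.
`%d` extracts the 2-digit day of month: 15.

15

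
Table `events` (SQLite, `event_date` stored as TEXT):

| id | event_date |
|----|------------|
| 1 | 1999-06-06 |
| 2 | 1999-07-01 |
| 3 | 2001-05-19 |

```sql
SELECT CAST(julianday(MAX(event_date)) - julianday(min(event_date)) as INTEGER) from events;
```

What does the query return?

713

MIN = 1999-06-06, MAX = 2001-05-19.
24 days remain in June 1999 after the 6th (30 − 6).
Full months from July 1999 through April 2001 contribute their day counts.
Then 19 days into May 2001.
Total: 24 + 31 + 31 + 30 + 31 + 30 + 31 + 31 + 29 + 31 + 30 + 31 + 30 + 31 + 31 + 30 + 31 + 30 + 31 + 31 + 28 + 31 + 30 + 19 = 713.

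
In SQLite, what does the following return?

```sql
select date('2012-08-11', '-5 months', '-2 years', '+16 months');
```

Adding -5 months to 2012-08-11 gives 2012-03-11.
Adding -2 years to 2012-03-11 gives 2010-03-11.
Adding +16 months to 2010-03-11 gives 2011-07-11.

2011-07-11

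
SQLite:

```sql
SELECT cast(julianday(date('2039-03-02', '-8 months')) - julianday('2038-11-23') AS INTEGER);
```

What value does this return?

Adding -8 months to 2039-03-02 gives 2038-07-02.
29 days remain in July 2038 after the 2nd (31 − 2).
August 2038: 31 days.
September 2038: 30 days.
October 2038: 31 days.
Then 23 days into November 2038.
Total: 29 + 31 + 30 + 31 + 23 = 144.
The subtraction is earlier − later, so the result is −144 → -144.

-144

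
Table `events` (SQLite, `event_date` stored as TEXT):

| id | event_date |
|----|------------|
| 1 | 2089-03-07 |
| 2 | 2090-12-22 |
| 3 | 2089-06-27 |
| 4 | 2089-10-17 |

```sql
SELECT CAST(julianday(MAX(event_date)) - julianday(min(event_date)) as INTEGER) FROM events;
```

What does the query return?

655

MIN = 2089-03-07, MAX = 2090-12-22.
24 days remain in March 2089 after the 7th (31 − 7).
Full months from April 2089 through November 2090 contribute their day counts.
Then 22 days into December 2090.
Total: 24 + 30 + 31 + 30 + 31 + 31 + 30 + 31 + 30 + 31 + 31 + 28 + 31 + 30 + 31 + 30 + 31 + 31 + 30 + 31 + 30 + 22 = 655.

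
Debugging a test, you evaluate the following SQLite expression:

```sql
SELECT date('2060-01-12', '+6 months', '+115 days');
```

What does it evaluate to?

Adding +6 months to 2060-01-12 gives 2060-07-12.
Applying '+115 days' to 2060-07-12: counting 115 days forward gives 2060-11-04.

2060-11-04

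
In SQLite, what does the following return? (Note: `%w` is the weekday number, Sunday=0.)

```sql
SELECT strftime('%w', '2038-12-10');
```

2038-12-10 is a Friday; with Sunday=0 that is 5.

5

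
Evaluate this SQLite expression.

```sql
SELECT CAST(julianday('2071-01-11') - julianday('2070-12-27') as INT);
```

15

4 days remain in December 2070 after the 27th (31 − 27).
Then 11 days into January 2071.
Total: 4 + 11 = 15.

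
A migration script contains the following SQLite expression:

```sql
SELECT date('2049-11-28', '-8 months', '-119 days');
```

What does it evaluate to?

Adding -8 months to 2049-11-28 gives 2049-03-28.
Applying '-119 days' to 2049-03-28: counting 119 days back gives 2048-11-29.

2048-11-29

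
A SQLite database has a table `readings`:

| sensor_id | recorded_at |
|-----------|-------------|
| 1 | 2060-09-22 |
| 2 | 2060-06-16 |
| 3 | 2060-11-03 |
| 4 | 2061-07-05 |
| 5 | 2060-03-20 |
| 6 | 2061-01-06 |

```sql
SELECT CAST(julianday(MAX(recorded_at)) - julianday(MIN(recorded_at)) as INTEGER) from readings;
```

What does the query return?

MIN = 2060-03-20, MAX = 2061-07-05.
11 days remain in March 2060 after the 20th (31 − 20).
Full months from April 2060 through June 2061 contribute their day counts.
Then 5 days into July 2061.
Total: 11 + 30 + 31 + 30 + 31 + 31 + 30 + 31 + 30 + 31 + 31 + 28 + 31 + 30 + 31 + 30 + 5 = 472.

472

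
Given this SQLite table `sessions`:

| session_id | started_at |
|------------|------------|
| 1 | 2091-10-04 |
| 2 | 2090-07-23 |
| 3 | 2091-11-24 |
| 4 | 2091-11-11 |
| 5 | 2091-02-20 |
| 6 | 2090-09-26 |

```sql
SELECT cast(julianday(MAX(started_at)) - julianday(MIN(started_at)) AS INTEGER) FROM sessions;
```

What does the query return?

MIN = 2090-07-23, MAX = 2091-11-24.
8 days remain in July 2090 after the 23rd (31 − 23).
Full months from August 2090 through October 2091 contribute their day counts.
Then 24 days into November 2091.
Total: 8 + 31 + 30 + 31 + 30 + 31 + 31 + 28 + 31 + 30 + 31 + 30 + 31 + 31 + 30 + 31 + 24 = 489.

489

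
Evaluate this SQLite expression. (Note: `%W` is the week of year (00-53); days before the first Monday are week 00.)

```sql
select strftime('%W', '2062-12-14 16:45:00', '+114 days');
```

14

First apply '+114 days': 2062-12-14 16:45:00 → 2063-04-07 16:45:00.
2063-04-07 is a Saturday. SQLite's %W counts Mondays since the year started; the result is 14.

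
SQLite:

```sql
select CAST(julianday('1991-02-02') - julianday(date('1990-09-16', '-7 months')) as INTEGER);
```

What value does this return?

Adding -7 months to 1990-09-16 gives 1990-02-16.
12 days remain in February 1990 after the 16th (28 − 16).
Full months from March 1990 through January 1991 contribute their day counts.
Then 2 days into February 1991.
Total: 12 + 31 + 30 + 31 + 30 + 31 + 31 + 30 + 31 + 30 + 31 + 31 + 2 = 351.

351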